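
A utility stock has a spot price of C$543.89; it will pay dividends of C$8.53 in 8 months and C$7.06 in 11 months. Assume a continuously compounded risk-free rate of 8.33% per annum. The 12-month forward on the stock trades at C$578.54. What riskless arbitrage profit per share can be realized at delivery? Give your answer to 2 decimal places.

PV(dividends) I = 8.53·e^(−0.0833·8/12) + 7.06·e^(−0.0833·11/12) = 14.6102
Fair forward F* = (S − I)·e^(rT) = (543.89 − 14.6102)·e^0.083300 = 529.2798 × 1.086868 = 575.2573
Market C$578.54 > fair 575.2573: forward overpriced → cash-and-carry (borrow at r, buy the stock and collect the dividends, short the forward).
Profit at T = |F_mkt − F*| = |578.54 − 575.2573| = C$3.28 per share

C$3.28 per share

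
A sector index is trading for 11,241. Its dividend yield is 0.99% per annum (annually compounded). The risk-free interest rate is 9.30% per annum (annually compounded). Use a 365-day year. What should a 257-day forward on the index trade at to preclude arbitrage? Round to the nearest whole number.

F = S · (1+r)^T / (1+q)^T
= 11241 × 1.064616 / 1.006961 = 11241 × 1.057256
F = 11,885

11,885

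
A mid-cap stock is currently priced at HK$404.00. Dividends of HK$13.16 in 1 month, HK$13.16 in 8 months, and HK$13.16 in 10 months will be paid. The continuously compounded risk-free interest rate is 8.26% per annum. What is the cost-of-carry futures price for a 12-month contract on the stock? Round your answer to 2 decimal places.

PV(dividends) I = 13.16·e^(−0.0826·1/12) + 13.16·e^(−0.0826·8/12) + 13.16·e^(−0.0826·10/12)
I = 13.0697 + 12.4549 + 12.2846 = 37.8092
F = (S − I)·e^(rT) = (404.00 − 37.8092) · e^(0.0826·12/12)
= 366.1908 · e^0.082600 = 366.1908 × 1.086107 = HK$397.72

HK$397.72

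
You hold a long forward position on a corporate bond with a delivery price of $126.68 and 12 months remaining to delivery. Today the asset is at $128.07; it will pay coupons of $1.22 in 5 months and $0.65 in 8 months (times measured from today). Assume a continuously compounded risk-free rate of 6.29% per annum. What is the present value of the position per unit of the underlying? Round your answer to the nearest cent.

$7.30

PV(remaining coupons) I = 1.22·e^(−0.0629·5/12) + 0.65·e^(−0.0629·8/12) = 1.8117
Current forward F = (S − I)·e^(rT) = (128.07 − 1.8117)·e^(0.0629·12/12) = 126.2583 × 1.064920 = 134.4550
Value (long) = (F − K)·e^(−rT) = (134.4550 − 126.68) × 0.939037 = 7.3010
Value = $7.30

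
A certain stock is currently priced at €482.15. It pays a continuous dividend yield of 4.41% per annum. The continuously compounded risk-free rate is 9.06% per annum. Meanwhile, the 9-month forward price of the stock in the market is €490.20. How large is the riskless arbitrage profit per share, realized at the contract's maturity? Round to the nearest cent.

Fair forward: F* = S·e^(carry·T), with carry = (r − q) = 0.0906 − 0.0441 = 0.0465
F* = 482.15 · e^(0.0465 × 9/12) = 482.15 · e^0.034875 = 482.15 × 1.035490 = €499.2615
Market €490.20 < fair €499.2615: forward underpriced → reverse cash-and-carry (short spot, go long the forward).
At maturity, profit = |F_mkt − F*| = |490.20 − 499.2615| = €9.06 per share

€9.06 per share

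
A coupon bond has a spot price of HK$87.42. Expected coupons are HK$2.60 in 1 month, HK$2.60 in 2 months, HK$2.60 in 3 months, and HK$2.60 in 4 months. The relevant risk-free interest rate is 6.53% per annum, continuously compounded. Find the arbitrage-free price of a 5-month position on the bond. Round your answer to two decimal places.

HK$79.29

PV(coupons) I = 2.60·e^(−0.0653·1/12) + 2.60·e^(−0.0653·2/12) + 2.60·e^(−0.0653·3/12) + 2.60·e^(−0.0653·4/12)
I = 2.5859 + 2.5719 + 2.5579 + 2.5440 = 10.2597
F = (S − I)·e^(rT) = (87.42 − 10.2597) · e^(0.0653·5/12)
= 77.1603 · e^0.027208 = 77.1603 × 1.027582 = HK$79.29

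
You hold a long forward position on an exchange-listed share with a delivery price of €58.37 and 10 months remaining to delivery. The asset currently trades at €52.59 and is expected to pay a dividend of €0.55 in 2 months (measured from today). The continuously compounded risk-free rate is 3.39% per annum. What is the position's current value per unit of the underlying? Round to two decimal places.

PV(remaining dividends) I = 0.55·e^(−0.0339·2/12) = 0.5469
Current forward F = (S − I)·e^(rT) = (52.59 − 0.5469)·e^(0.0339·10/12) = 52.0431 × 1.028653 = 53.5343
Value (long) = (F − K)·e^(−rT) = (53.5343 − 58.37) × 0.972145 = -4.7010
Value = -€4.70

-€4.70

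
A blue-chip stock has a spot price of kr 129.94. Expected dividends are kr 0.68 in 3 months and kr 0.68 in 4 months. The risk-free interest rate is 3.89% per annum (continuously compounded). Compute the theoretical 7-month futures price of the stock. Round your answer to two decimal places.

kr 131.55

PV(dividends) I = 0.68·e^(−0.0389·3/12) + 0.68·e^(−0.0389·4/12)
I = 0.6734 + 0.6712 = 1.3446
F = (S − I)·e^(rT) = (129.94 − 1.3446) · e^(0.0389·7/12)
= 128.5954 · e^0.022692 = 128.5954 × 1.022951 = kr 131.55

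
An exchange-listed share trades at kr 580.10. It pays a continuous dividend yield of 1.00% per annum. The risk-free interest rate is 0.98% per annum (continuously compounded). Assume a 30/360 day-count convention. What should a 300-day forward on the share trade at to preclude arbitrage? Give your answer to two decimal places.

F = S·e^((r − q)T) = 580.10 · e^((0.0098 − 0.0100) × 300/360)
= 580.10 · e^-0.000167 = 580.10 × 0.999833
F = kr 580.00

kr 580.00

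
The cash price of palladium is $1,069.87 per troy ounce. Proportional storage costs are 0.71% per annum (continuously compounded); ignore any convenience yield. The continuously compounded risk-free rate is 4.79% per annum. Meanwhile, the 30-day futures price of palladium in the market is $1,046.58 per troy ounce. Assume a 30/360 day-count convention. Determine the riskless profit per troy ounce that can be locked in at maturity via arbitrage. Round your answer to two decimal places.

$28.20 per troy ounce

Fair futures: F* = S·e^(carry·T), with carry = (r + u) = 0.0479 + 0.0071 = 0.0550
F* = 1069.87 · e^(0.0550 × 30/360) = 1069.87 · e^0.00458333 = 1069.87 × 1.00459385 = $1074.7848
Market $1046.58 < fair $1074.7848: forward underpriced → reverse cash-and-carry (short spot, go long the forward).
At maturity, profit = |F_mkt − F*| = |1046.58 − 1074.7848| = $28.20 per troy ounce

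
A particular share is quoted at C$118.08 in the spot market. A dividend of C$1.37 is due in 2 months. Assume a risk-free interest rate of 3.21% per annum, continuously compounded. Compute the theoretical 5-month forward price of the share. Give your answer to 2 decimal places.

PV(dividends) I = 1.37·e^(−0.0321·2/12)
I = 1.3627
F = (S − I)·e^(rT) = (118.08 − 1.3627) · e^(0.0321·5/12)
= 116.7173 · e^0.013375 = 116.7173 × 1.013465 = C$118.29

C$118.29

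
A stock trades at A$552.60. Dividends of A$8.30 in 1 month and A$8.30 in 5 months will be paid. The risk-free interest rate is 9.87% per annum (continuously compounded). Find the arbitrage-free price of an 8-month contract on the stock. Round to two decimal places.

PV(dividends) I = 8.30·e^(−0.0987·1/12) + 8.30·e^(−0.0987·5/12)
I = 8.2320 + 7.9656 = 16.1976
F = (S − I)·e^(rT) = (552.60 − 16.1976) · e^(0.0987·8/12)
= 536.4024 · e^0.065800 = 536.4024 × 1.068013 = A$572.88

A$572.88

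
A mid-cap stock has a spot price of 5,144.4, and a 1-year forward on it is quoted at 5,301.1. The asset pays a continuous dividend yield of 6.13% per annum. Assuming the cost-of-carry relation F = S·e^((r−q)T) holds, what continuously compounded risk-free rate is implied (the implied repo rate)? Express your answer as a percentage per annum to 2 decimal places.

9.13%

From F = S·e^((r−q)T): (r − q) = ln(F/S)/T
ln(5301.1/5144.4) = ln(1.030460) = 0.030005
(r − q) = 0.030005 / (12/12) = 0.030005
r = ln(F/S)/T + q = 0.030005 + 0.0613 = 0.091305
r = 9.13%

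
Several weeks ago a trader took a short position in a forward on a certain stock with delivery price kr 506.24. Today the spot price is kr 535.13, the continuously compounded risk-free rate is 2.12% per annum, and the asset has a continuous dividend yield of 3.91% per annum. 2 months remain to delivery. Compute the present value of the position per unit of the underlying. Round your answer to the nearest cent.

-kr 27.20

Current fair forward for the remaining 2 months: F = S·e^((r − q)·T), (r − q) = 0.0212 − 0.0391 = -0.0179
F = 535.13 · e^(-0.0179 × 2/12) = 535.13 × 0.997021 = 533.5358
Value of long forward = (F − K)·e^(−rT) = (533.5358 − 506.24) · e^(−0.0212·2/12)
= 27.2958 × 0.996473 = 27.20
Short position value = −(long value) = -kr 27.20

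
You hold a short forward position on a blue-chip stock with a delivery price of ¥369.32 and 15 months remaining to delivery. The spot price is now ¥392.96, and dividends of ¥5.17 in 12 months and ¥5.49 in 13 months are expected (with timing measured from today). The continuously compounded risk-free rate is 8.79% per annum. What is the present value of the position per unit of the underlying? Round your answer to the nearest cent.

-¥52.34

PV(remaining dividends) I = 5.17·e^(−0.0879·12/12) + 5.49·e^(−0.0879·13/12) = 9.7263
Current forward F = (S − I)·e^(rT) = (392.96 − 9.7263)·e^(0.0879·15/12) = 383.2337 × 1.116139 = 427.7421
Value (long) = (F − K)·e^(−rT) = (427.7421 − 369.32) × 0.895946 = 52.3430
Short position value = −(long value) = -¥52.34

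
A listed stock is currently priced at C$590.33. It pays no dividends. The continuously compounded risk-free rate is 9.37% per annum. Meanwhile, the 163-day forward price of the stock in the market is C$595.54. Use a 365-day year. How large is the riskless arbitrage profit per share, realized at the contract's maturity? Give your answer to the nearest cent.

C$20.02 per share

Fair forward: F* = S·e^(carry·T), with carry = r = 0.0937
F* = 590.33 · e^(0.0937 × 163/365) = 590.33 · e^0.041844 = 590.33 × 1.042732 = C$615.5560
Market C$595.54 < fair C$615.5560: forward underpriced → reverse cash-and-carry (short spot, go long the forward).
At maturity, profit = |F_mkt − F*| = |595.54 − 615.5560| = C$20.02 per share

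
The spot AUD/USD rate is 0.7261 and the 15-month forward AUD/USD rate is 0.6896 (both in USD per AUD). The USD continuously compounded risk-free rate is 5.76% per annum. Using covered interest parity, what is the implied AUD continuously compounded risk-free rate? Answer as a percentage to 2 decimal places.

9.89%

F = S·e^((r_USD − r_AUD)T) ⇒ r_AUD = r_USD − ln(F/S)/T
ln(0.6896/0.7261) = -0.051576; /(15/12) = -0.041261
r_AUD = 0.0576 + 0.041261 = 0.098861
r_AUD = 9.89%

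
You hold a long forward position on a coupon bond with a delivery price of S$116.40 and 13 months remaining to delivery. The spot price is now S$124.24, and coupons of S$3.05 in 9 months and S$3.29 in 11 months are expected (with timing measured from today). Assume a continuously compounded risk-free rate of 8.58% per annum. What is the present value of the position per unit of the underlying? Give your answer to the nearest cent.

PV(remaining coupons) I = 3.05·e^(−0.0858·9/12) + 3.29·e^(−0.0858·11/12) = 5.9011
Current forward F = (S − I)·e^(rT) = (124.24 − 5.9011)·e^(0.0858·13/12) = 118.3389 × 1.097407 = 129.8659
Value (long) = (F − K)·e^(−rT) = (129.8659 − 116.40) × 0.911239 = 12.2707
Value = S$12.27

S$12.27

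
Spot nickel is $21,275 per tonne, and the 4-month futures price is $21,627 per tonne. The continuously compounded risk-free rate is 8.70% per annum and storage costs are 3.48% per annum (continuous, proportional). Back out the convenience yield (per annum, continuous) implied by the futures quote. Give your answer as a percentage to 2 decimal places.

7.26%

F = S·e^((r+u−y)T) ⇒ (r+u−y) = ln(F/S)/T
ln(21627/21275) = 0.016410; /T ⇒ 0.049230
y = r + u − ln(F/S)/T = 0.0870 + 0.0348 − 0.049230 = 0.072570
y = 7.26%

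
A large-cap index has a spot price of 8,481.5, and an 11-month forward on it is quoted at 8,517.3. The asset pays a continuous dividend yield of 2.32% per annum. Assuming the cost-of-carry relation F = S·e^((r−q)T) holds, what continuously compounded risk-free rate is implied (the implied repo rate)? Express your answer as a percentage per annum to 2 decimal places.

2.78%

From F = S·e^((r−q)T): (r − q) = ln(F/S)/T
ln(8517.3/8481.5) = ln(1.004221) = 0.004212
(r − q) = 0.004212 / (11/12) = 0.004595
r = ln(F/S)/T + q = 0.004595 + 0.0232 = 0.027795
r = 2.78%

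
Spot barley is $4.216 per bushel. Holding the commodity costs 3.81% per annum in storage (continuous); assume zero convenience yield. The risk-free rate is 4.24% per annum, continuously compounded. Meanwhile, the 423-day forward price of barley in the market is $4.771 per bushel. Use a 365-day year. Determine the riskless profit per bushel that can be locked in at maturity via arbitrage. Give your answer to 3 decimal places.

$0.143 per bushel

Fair forward: F* = S·e^(carry·T), with carry = (r + u) = 0.0424 + 0.0381 = 0.0805
F* = 4.216 · e^(0.0805 × 423/365) = 4.216 · e^0.093292 = 4.216 × 1.097782 = $4.6282
Market $4.771 > fair $4.6282: forward overpriced → cash-and-carry (buy spot, short the forward).
At maturity, profit = |F_mkt − F*| = |4.771 − 4.6282| = $0.143 per bushel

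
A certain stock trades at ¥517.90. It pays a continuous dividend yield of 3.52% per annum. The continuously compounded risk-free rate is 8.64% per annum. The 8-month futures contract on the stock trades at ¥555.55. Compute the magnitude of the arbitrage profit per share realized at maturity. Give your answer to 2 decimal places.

¥19.67 per share

Fair futures: F* = S·e^(carry·T), with carry = (r − q) = 0.0864 − 0.0352 = 0.0512
F* = 517.90 · e^(0.0512 × 8/12) = 517.90 · e^0.034133 = 517.90 × 1.034722 = ¥535.8825
Market ¥555.55 > fair ¥535.8825: forward overpriced → cash-and-carry (buy spot, short the forward).
At maturity, profit = |F_mkt − F*| = |555.55 − 535.8825| = ¥19.67 per share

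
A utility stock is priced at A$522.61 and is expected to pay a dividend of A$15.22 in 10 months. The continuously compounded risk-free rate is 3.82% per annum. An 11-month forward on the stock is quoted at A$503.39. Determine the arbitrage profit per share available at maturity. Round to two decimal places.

PV(dividends) I = 15.22·e^(−0.0382·10/12) = 14.7431
Fair forward F* = (S − I)·e^(rT) = (522.61 − 14.7431)·e^0.035017 = 507.8669 × 1.035637 = 525.9658
Market A$503.39 < fair 525.9658: forward underpriced → reverse cash-and-carry (short the stock, invest proceeds at r, pay the dividends, go long the forward).
Profit at T = |F_mkt − F*| = |503.39 − 525.9658| = A$22.58 per share

A$22.58 per share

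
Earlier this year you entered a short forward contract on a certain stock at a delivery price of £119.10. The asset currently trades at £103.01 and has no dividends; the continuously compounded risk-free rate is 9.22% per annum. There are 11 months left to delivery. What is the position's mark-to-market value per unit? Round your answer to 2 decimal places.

£6.44

Current fair forward for the remaining 11 months: F = S·e^(r·T), r = 0.0922
F = 103.01 · e^(0.0922 × 11/12) = 103.01 × 1.088191 = 112.0946
Value of long forward = (F − K)·e^(−rT) = (112.0946 − 119.10) · e^(−0.0922·11/12)
= -7.0054 × 0.918956 = -6.44
Short position value = −(long value) = £6.44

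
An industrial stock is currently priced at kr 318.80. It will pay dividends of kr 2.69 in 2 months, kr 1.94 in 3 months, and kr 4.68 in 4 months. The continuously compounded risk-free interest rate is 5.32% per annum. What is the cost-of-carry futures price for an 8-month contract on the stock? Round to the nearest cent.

PV(dividends) I = 2.69·e^(−0.0532·2/12) + 1.94·e^(−0.0532·3/12) + 4.68·e^(−0.0532·4/12)
I = 2.6663 + 1.9144 + 4.5977 = 9.1784
F = (S − I)·e^(rT) = (318.80 − 9.1784) · e^(0.0532·8/12)
= 309.6216 · e^0.035467 = 309.6216 × 1.036103 = kr 320.80

kr 320.80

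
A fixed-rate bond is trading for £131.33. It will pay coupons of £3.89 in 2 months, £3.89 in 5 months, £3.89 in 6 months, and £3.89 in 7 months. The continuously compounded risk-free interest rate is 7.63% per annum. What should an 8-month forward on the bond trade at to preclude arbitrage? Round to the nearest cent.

PV(coupons) I = 3.89·e^(−0.0763·2/12) + 3.89·e^(−0.0763·5/12) + 3.89·e^(−0.0763·6/12) + 3.89·e^(−0.0763·7/12)
I = 3.8408 + 3.7683 + 3.7444 + 3.7207 = 15.0742
F = (S − I)·e^(rT) = (131.33 − 15.0742) · e^(0.0763·8/12)
= 116.2558 · e^0.050867 = 116.2558 × 1.052183 = £122.32

£122.32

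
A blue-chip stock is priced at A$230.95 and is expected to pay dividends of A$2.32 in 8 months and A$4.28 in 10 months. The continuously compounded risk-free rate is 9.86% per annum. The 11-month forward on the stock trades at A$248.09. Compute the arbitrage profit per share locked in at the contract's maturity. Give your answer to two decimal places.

PV(dividends) I = 2.32·e^(−0.0986·8/12) + 4.28·e^(−0.0986·10/12) = 6.1148
Fair forward F* = (S − I)·e^(rT) = (230.95 − 6.1148)·e^0.090383 = 224.8352 × 1.094593 = 246.1030
Market A$248.09 > fair 246.1030: forward overpriced → cash-and-carry (borrow at r, buy the stock and collect the dividends, short the forward).
Profit at T = |F_mkt − F*| = |248.09 − 246.1030| = A$1.99 per share

A$1.99 per share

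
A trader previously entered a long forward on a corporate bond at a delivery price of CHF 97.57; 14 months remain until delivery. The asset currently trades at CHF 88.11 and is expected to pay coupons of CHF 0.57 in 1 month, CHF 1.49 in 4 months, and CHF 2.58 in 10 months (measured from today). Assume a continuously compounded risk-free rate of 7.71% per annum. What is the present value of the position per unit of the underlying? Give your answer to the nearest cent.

-CHF 5.50

PV(remaining coupons) I = 0.57·e^(−0.0771·1/12) + 1.49·e^(−0.0771·4/12) + 2.58·e^(−0.0771·10/12) = 4.4380
Current forward F = (S − I)·e^(rT) = (88.11 − 4.4380)·e^(0.0771·14/12) = 83.6720 × 1.094120 = 91.5472
Value (long) = (F − K)·e^(−rT) = (91.5472 − 97.57) × 0.913977 = -5.5047
Value = -CHF 5.50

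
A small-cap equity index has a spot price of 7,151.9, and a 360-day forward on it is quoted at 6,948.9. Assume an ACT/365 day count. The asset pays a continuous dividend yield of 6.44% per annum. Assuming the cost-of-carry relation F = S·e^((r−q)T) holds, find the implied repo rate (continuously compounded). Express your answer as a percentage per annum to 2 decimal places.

3.52%

From F = S·e^((r−q)T): (r − q) = ln(F/S)/T
ln(6948.9/7151.9) = ln(0.971616) = -0.028795
(r − q) = -0.028795 / (360/365) = -0.029195
r = ln(F/S)/T + q = -0.029195 + 0.0644 = 0.035205
r = 3.52%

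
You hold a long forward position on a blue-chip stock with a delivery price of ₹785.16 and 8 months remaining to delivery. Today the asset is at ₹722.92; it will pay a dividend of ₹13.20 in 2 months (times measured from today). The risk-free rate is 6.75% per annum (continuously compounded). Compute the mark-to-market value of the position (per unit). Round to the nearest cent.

-₹40.74

PV(remaining dividends) I = 13.20·e^(−0.0675·2/12) = 13.0523
Current forward F = (S − I)·e^(rT) = (722.92 − 13.0523)·e^(0.0675·8/12) = 709.8677 × 1.046028 = 742.5415
Value (long) = (F − K)·e^(−rT) = (742.5415 − 785.16) × 0.955997 = -40.7432
Value = -₹40.74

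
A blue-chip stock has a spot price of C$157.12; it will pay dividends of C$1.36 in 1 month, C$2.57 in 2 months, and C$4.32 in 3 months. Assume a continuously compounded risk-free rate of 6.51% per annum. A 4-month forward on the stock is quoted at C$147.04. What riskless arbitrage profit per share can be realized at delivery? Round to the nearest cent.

PV(dividends) I = 1.36·e^(−0.0651·1/12) + 2.57·e^(−0.0651·2/12) + 4.32·e^(−0.0651·3/12) = 8.1452
Fair forward F* = (S − I)·e^(rT) = (157.12 − 8.1452)·e^0.021700 = 148.9748 × 1.021937 = 152.2429
Market C$147.04 < fair 152.2429: forward underpriced → reverse cash-and-carry (short the stock, invest proceeds at r, pay the dividends, go long the forward).
Profit at T = |F_mkt − F*| = |147.04 − 152.2429| = C$5.20 per share

C$5.20 per share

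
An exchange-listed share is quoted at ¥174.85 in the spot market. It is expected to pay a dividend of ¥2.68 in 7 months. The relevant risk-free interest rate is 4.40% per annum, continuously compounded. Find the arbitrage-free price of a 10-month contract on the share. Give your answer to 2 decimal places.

¥178.67

PV(dividends) I = 2.68·e^(−0.0440·7/12)
I = 2.6121
F = (S − I)·e^(rT) = (174.85 − 2.6121) · e^(0.0440·10/12)
= 172.2379 · e^0.036667 = 172.2379 × 1.037348 = ¥178.67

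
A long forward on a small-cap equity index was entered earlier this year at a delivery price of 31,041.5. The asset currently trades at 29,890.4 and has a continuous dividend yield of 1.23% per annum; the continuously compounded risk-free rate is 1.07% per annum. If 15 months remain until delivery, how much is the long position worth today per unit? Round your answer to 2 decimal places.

Current fair forward for the remaining 15 months: F = S·e^((r − q)·T), (r − q) = 0.0107 − 0.0123 = -0.0016
F = 29890.4 · e^(-0.0016 × 15/12) = 29890.4 × 0.99800200 = 29830.6790
Value of long forward = (F − K)·e^(−rT) = (29830.6790 − 31041.5) · e^(−0.0107·15/12)
= -1210.8210 × 0.98671405 = -1194.73

-1194.73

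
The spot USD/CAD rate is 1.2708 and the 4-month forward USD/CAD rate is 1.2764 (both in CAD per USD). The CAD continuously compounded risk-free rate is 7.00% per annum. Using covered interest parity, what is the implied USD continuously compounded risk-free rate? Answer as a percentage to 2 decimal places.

F = S·e^((r_CAD − r_USD)T) ⇒ r_USD = r_CAD − ln(F/S)/T
ln(1.2764/1.2708) = 0.004397; /(4/12) = 0.013191
r_USD = 0.0700 − 0.013191 = 0.056809
r_USD = 5.68%

5.68%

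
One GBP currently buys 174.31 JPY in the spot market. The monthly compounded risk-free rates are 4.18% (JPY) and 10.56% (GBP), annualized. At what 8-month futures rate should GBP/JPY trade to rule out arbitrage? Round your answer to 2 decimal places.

167.09

By covered interest parity, F = S · (1+r_JPY/12)^(12T) / (1+r_GBP/12)^(12T)
= 174.31 × 1.028209 / 1.072607 = 174.31 × 0.958607
F = 167.09 JPY per GBP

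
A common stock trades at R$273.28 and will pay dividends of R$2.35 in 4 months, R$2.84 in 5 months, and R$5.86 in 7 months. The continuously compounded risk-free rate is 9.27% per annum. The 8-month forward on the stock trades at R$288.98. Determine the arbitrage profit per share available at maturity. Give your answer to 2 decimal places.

R$9.51 per share

PV(dividends) I = 2.35·e^(−0.0927·4/12) + 2.84·e^(−0.0927·5/12) + 5.86·e^(−0.0927·7/12) = 10.5624
Fair forward F* = (S − I)·e^(rT) = (273.28 − 10.5624)·e^0.061800 = 262.7176 × 1.063750 = 279.4658
Market R$288.98 > fair 279.4658: forward overpriced → cash-and-carry (borrow at r, buy the stock and collect the dividends, short the forward).
Profit at T = |F_mkt − F*| = |288.98 − 279.4658| = R$9.51 per share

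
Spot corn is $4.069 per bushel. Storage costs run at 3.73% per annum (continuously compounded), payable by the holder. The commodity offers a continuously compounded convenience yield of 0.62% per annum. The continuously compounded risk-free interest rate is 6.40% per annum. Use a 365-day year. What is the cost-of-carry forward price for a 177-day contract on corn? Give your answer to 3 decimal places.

Net carry = r + u − y = 0.0640 + 0.0373 − 0.0062 = 0.0951
F = S·e^((r+u−y)T) = 4.069 · e^(0.0951 × 177/365) = 4.069 · e^0.046117
= 4.069 × 1.047197 = $4.261 per bushel

$4.261 per bushel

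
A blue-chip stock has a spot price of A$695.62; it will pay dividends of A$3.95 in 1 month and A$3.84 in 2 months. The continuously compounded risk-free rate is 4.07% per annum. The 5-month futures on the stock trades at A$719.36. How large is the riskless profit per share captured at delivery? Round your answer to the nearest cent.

A$19.73 per share

PV(dividends) I = 3.95·e^(−0.0407·1/12) + 3.84·e^(−0.0407·2/12) = 7.7507
Fair futures F* = (S − I)·e^(rT) = (695.62 − 7.7507)·e^0.016958 = 687.8693 × 1.017103 = 699.6339
Market A$719.36 > fair 699.6339: forward overpriced → cash-and-carry (borrow at r, buy the stock and collect the dividends, short the forward).
Profit at T = |F_mkt − F*| = |719.36 − 699.6339| = A$19.73 per share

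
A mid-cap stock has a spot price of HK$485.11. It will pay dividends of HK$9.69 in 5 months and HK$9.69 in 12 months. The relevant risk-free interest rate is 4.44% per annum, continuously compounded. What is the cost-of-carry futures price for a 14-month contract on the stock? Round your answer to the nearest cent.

HK$491.12

PV(dividends) I = 9.69·e^(−0.0444·5/12) + 9.69·e^(−0.0444·12/12)
I = 9.5124 + 9.2692 = 18.7816
F = (S − I)·e^(rT) = (485.11 − 18.7816) · e^(0.0444·14/12)
= 466.3284 · e^0.051800 = 466.3284 × 1.053165 = HK$491.12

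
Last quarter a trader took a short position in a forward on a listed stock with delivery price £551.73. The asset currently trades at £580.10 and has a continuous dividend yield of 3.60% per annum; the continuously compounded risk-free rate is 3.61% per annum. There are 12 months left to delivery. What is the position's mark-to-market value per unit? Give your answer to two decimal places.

Current fair forward for the remaining 12 months: F = S·e^((r − q)·T), (r − q) = 0.0361 − 0.0360 = 0.0001
F = 580.10 · e^(0.0001 × 12/12) = 580.10 × 1.000100 = 580.1580
Value of long forward = (F − K)·e^(−rT) = (580.1580 − 551.73) · e^(−0.0361·12/12)
= 28.4280 × 0.964544 = 27.42
Short position value = −(long value) = -£27.42

-£27.42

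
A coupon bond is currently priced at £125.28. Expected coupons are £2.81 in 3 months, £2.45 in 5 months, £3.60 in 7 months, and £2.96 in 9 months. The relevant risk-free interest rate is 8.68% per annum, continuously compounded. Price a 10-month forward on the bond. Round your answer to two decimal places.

£122.52

PV(coupons) I = 2.81·e^(−0.0868·3/12) + 2.45·e^(−0.0868·5/12) + 3.60·e^(−0.0868·7/12) + 2.96·e^(−0.0868·9/12)
I = 2.7497 + 2.3630 + 3.4223 + 2.7734 = 11.3084
F = (S − I)·e^(rT) = (125.28 − 11.3084) · e^(0.0868·10/12)
= 113.9716 · e^0.072333 = 113.9716 × 1.075013 = £122.52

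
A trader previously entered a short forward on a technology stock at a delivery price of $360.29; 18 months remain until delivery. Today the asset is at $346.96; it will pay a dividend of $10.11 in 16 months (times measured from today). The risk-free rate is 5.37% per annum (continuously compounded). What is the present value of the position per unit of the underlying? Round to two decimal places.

PV(remaining dividends) I = 10.11·e^(−0.0537·16/12) = 9.4114
Current forward F = (S − I)·e^(rT) = (346.96 − 9.4114)·e^(0.0537·18/12) = 337.5486 × 1.083883 = 365.8632
Value (long) = (F − K)·e^(−rT) = (365.8632 − 360.29) × 0.922609 = 5.1419
Short position value = −(long value) = -$5.14

-$5.14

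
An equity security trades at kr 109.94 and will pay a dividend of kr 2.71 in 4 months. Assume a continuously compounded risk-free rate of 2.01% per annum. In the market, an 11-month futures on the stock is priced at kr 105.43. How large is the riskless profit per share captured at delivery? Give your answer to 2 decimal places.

PV(dividends) I = 2.71·e^(−0.0201·4/12) = 2.6919
Fair futures F* = (S − I)·e^(rT) = (109.94 − 2.6919)·e^0.018425 = 107.2481 × 1.018596 = 109.2425
Market kr 105.43 < fair 109.2425: forward underpriced → reverse cash-and-carry (short the stock, invest proceeds at r, pay the dividends, go long the forward).
Profit at T = |F_mkt − F*| = |105.43 − 109.2425| = kr 3.81 per share

kr 3.81 per share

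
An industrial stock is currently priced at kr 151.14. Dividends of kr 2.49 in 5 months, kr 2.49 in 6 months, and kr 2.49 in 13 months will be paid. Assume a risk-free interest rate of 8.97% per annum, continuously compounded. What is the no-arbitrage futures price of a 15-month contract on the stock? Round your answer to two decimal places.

PV(dividends) I = 2.49·e^(−0.0897·5/12) + 2.49·e^(−0.0897·6/12) + 2.49·e^(−0.0897·13/12)
I = 2.3987 + 2.3808 + 2.2594 = 7.0389
F = (S − I)·e^(rT) = (151.14 − 7.0389) · e^(0.0897·15/12)
= 144.1011 · e^0.112125 = 144.1011 × 1.118653 = kr 161.20

kr 161.20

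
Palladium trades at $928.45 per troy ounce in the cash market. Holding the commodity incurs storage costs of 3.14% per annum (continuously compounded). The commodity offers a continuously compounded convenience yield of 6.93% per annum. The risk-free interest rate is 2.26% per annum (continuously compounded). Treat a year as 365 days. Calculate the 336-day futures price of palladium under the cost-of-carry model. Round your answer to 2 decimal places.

Net carry = r + u − y = 0.0226 + 0.0314 − 0.0693 = -0.0153
F = S·e^((r+u−y)T) = 928.45 · e^(-0.0153 × 336/365) = 928.45 · e^-0.014084
= 928.45 × 0.986015 = $915.47 per troy ounce

$915.47 per troy ounce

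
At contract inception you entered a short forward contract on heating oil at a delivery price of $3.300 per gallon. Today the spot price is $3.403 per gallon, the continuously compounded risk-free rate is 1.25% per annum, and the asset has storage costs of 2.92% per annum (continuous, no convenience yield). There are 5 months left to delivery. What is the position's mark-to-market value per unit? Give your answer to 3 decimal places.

Current fair forward for the remaining 5 months: F = S·e^((r + u)·T), (r + u) = 0.0125 + 0.0292 = 0.0417
F = 3.403 · e^(0.0417 × 5/12) = 3.403 × 1.017527 = 3.4626
Value of long forward = (F − K)·e^(−rT) = (3.4626 − 3.300) · e^(−0.0125·5/12)
= 0.1626 × 0.994805 = 0.162
Short position value = −(long value) = -$0.162

-$0.162 per gallon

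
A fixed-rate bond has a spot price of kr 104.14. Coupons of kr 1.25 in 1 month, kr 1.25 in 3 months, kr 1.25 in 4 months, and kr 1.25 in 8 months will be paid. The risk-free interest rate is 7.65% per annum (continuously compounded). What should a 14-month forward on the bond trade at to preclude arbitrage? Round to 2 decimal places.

PV(coupons) I = 1.25·e^(−0.0765·1/12) + 1.25·e^(−0.0765·3/12) + 1.25·e^(−0.0765·4/12) + 1.25·e^(−0.0765·8/12)
I = 1.2421 + 1.2263 + 1.2185 + 1.1878 = 4.8747
F = (S − I)·e^(rT) = (104.14 − 4.8747) · e^(0.0765·14/12)
= 99.2653 · e^0.089250 = 99.2653 × 1.093354 = kr 108.53

kr 108.53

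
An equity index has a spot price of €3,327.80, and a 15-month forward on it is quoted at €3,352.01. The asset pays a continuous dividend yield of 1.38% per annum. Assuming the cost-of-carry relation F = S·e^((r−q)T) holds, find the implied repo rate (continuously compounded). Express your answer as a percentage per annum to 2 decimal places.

From F = S·e^((r−q)T): (r − q) = ln(F/S)/T
ln(3352.01/3327.80) = ln(1.007275) = 0.007249
(r − q) = 0.007249 / (15/12) = 0.005799
r = ln(F/S)/T + q = 0.005799 + 0.0138 = 0.019599
r = 1.96%

1.96%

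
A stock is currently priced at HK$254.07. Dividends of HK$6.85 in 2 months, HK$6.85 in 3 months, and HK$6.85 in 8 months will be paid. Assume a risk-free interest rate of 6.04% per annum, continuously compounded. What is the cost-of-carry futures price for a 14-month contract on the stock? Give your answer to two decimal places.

PV(dividends) I = 6.85·e^(−0.0604·2/12) + 6.85·e^(−0.0604·3/12) + 6.85·e^(−0.0604·8/12)
I = 6.7814 + 6.7473 + 6.5797 = 20.1084
F = (S − I)·e^(rT) = (254.07 − 20.1084) · e^(0.0604·14/12)
= 233.9616 · e^0.070467 = 233.9616 × 1.073009 = HK$251.04

HK$251.04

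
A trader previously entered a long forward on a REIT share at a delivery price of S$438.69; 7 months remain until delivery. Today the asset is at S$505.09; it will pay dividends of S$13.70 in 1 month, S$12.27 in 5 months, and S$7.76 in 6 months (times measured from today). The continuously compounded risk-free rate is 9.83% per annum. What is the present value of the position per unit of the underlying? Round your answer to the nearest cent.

S$58.09

PV(remaining dividends) I = 13.70·e^(−0.0983·1/12) + 12.27·e^(−0.0983·5/12) + 7.76·e^(−0.0983·6/12) = 32.7536
Current forward F = (S − I)·e^(rT) = (505.09 − 32.7536)·e^(0.0983·7/12) = 472.3364 × 1.059018 = 500.2127
Value (long) = (F − K)·e^(−rT) = (500.2127 − 438.69) × 0.944271 = 58.0941
Value = S$58.09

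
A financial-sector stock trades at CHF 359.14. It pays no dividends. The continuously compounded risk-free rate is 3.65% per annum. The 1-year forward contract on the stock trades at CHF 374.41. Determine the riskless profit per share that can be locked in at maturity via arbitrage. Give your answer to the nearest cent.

Fair forward: F* = S·e^(carry·T), with carry = r = 0.0365
F* = 359.14 · e^(0.0365 × 1) = 359.14 · e^0.036500 = 359.14 × 1.037174 = CHF 372.4907
Market CHF 374.41 > fair CHF 372.4907: forward overpriced → cash-and-carry (buy spot, short the forward).
At maturity, profit = |F_mkt − F*| = |374.41 − 372.4907| = CHF 1.92 per share

CHF 1.92 per share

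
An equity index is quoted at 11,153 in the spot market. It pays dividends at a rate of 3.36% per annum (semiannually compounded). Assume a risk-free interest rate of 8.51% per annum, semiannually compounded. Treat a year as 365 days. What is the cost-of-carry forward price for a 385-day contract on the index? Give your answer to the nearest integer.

11,757

F = S · (1+r/2)^(2T) / (1+q/2)^(2T)
= 11153 × 1.091885 / 1.035772 = 11153 × 1.054175
F = 11,757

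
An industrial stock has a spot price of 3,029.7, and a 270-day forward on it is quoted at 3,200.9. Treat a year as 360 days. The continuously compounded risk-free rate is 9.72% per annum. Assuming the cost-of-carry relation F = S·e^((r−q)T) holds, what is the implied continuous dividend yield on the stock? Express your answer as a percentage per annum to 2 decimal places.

From F = S·e^((r−q)T): (r − q) = ln(F/S)/T
ln(3200.9/3029.7) = ln(1.056507) = 0.054968
(r − q) = 0.054968 / (270/360) = 0.073291
q = r − ln(F/S)/T = 0.0972 − 0.073291 = 0.023909
q = 2.39%

2.39%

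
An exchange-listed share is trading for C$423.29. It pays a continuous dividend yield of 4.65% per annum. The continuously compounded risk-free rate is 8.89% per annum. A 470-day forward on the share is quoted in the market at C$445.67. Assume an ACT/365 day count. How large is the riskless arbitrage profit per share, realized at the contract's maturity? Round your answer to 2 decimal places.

C$1.37 per share

Fair forward: F* = S·e^(carry·T), with carry = (r − q) = 0.0889 − 0.0465 = 0.0424
F* = 423.29 · e^(0.0424 × 470/365) = 423.29 · e^0.054597 = 423.29 × 1.056115 = C$447.0429
Market C$445.67 < fair C$447.0429: forward underpriced → reverse cash-and-carry (short spot, go long the forward).
At maturity, profit = |F_mkt − F*| = |445.67 − 447.0429| = C$1.37 per share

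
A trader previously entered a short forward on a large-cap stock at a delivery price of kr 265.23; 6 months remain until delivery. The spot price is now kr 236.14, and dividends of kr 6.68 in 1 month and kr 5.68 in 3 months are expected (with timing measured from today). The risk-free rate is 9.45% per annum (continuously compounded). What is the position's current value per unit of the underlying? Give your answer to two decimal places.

kr 29.02

PV(remaining dividends) I = 6.68·e^(−0.0945·1/12) + 5.68·e^(−0.0945·3/12) = 12.1750
Current forward F = (S − I)·e^(rT) = (236.14 − 12.1750)·e^(0.0945·6/12) = 223.9650 × 1.048384 = 234.8013
Value (long) = (F − K)·e^(−rT) = (234.8013 − 265.23) × 0.953849 = -29.0244
Short position value = −(long value) = kr 29.02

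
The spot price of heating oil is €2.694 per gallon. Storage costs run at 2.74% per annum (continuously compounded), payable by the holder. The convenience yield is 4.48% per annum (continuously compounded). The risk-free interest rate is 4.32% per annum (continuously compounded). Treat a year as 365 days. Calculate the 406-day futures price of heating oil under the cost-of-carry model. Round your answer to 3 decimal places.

Net carry = r + u − y = 0.0432 + 0.0274 − 0.0448 = 0.0258
F = S·e^((r+u−y)T) = 2.694 · e^(0.0258 × 406/365) = 2.694 · e^0.028698
= 2.694 × 1.029114 = €2.772 per gallon

€2.772 per gallon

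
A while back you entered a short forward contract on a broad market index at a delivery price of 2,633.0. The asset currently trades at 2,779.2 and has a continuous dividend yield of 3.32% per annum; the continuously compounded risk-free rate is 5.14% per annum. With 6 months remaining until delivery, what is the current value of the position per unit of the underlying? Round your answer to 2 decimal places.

Current fair forward for the remaining 6 months: F = S·e^((r − q)·T), (r − q) = 0.0514 − 0.0332 = 0.0182
F = 2779.2 · e^(0.0182 × 6/12) = 2779.2 × 1.00914153 = 2804.6061
Value of long forward = (F − K)·e^(−rT) = (2804.6061 − 2633.0) · e^(−0.0514·6/12)
= 171.6061 × 0.97462743 = 167.25
Short position value = −(long value) = -167.25

-167.25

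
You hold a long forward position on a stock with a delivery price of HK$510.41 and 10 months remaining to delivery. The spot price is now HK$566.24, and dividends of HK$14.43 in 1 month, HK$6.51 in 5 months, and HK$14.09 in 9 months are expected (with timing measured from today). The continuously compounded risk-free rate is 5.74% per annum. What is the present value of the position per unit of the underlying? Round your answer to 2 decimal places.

PV(remaining dividends) I = 14.43·e^(−0.0574·1/12) + 6.51·e^(−0.0574·5/12) + 14.09·e^(−0.0574·9/12) = 34.2136
Current forward F = (S − I)·e^(rT) = (566.24 − 34.2136)·e^(0.0574·10/12) = 532.0264 × 1.048996 = 558.0936
Value (long) = (F − K)·e^(−rT) = (558.0936 − 510.41) × 0.953293 = 45.4564
Value = HK$45.46

HK$45.46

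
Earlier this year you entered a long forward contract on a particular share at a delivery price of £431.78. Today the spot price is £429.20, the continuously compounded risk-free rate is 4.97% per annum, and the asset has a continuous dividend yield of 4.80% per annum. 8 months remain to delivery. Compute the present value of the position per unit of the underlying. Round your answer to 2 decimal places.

Current fair forward for the remaining 8 months: F = S·e^((r − q)·T), (r − q) = 0.0497 − 0.0480 = 0.0017
F = 429.20 · e^(0.0017 × 8/12) = 429.20 × 1.001134 = 429.6867
Value of long forward = (F − K)·e^(−rT) = (429.6867 − 431.78) · e^(−0.0497·8/12)
= -2.0933 × 0.967410 = -2.03

-£2.03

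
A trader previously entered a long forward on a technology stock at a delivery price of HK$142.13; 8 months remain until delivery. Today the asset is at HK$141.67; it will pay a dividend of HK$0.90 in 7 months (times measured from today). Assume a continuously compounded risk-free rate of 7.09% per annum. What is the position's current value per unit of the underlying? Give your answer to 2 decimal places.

PV(remaining dividends) I = 0.90·e^(−0.0709·7/12) = 0.8635
Current forward F = (S − I)·e^(rT) = (141.67 − 0.8635)·e^(0.0709·8/12) = 140.8065 × 1.048402 = 147.6218
Value (long) = (F − K)·e^(−rT) = (147.6218 − 142.13) × 0.953833 = 5.2383
Value = HK$5.24

HK$5.24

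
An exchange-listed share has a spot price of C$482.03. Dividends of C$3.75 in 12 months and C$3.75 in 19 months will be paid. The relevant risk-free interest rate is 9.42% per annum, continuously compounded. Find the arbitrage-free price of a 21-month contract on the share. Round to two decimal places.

PV(dividends) I = 3.75·e^(−0.0942·12/12) + 3.75·e^(−0.0942·19/12)
I = 3.4129 + 3.2304 = 6.6433
F = (S − I)·e^(rT) = (482.03 − 6.6433) · e^(0.0942·21/12)
= 475.3867 · e^0.164850 = 475.3867 × 1.179216 = C$560.58

C$560.58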